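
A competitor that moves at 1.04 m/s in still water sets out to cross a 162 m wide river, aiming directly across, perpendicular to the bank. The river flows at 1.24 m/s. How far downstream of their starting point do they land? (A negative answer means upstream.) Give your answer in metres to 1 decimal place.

193.2 m

Perpendicular speed = 1.040 m/s; crossing time = 162 / 1.040 = 155.769 s.
Net downstream speed = 1.240 m/s.
Drift = 1.240 × 155.769 = 193.154 m (downstream).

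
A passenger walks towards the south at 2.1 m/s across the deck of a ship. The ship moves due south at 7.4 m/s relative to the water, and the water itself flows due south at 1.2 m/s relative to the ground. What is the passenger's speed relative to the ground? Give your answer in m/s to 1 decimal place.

In east/north components (m/s): passenger relative to ship = (0.000, -2.100); ship relative to water = (0.000, -7.400); water relative to ground = (0.000, -1.200).
Sum = (0.000, -10.700) m/s.
Speed = |(0.000, -10.700)| = 10.700 m/s.

10.7 m/s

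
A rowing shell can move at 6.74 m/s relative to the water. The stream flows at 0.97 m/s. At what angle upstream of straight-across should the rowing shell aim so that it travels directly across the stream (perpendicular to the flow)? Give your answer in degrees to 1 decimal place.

8.3°

To cancel the current, the upstream component of the rowing shell's velocity must equal the flow: 6.74 sin θ = 0.97.
sin θ = 0.97 / 6.74 = 0.1439.
θ = arcsin(0.1439) = 8.275°.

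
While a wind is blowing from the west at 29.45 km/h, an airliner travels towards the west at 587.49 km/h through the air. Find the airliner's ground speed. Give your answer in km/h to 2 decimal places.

558.04 km/h

Taking east as x and north as y: velocity relative to the air = (-587.490, 0.000) km/h; the air relative to ground = (29.450, 0.000) km/h.
Velocity relative to ground = (-587.490, 0.000) + (29.450, 0.000) = (-558.040, 0.000) km/h.
Speed = |(-558.040, 0.000)| = 558.040 km/h.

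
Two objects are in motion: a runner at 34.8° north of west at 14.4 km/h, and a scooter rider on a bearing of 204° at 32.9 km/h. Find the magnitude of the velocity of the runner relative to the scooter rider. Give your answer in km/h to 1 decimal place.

38.3 km/h

Taking east as x and north as y: runner velocity = (-11.825, 8.218) km/h; scooter rider velocity = (-13.382, -30.056) km/h.
Velocity of runner relative to scooter rider = (-11.825, 8.218) − (-13.382, -30.056) = (1.557, 38.274) km/h.
Magnitude = |(1.557, 38.274)| = 38.306 km/h.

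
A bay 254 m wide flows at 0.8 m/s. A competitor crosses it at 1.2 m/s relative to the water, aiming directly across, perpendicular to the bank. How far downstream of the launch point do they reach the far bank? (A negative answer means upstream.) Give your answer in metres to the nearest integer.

Perpendicular speed = 1.200 m/s; crossing time = 254 / 1.200 = 211.667 s.
Net downstream speed = 0.800 m/s.
Drift = 0.800 × 211.667 = 169.333 m (downstream).

169 m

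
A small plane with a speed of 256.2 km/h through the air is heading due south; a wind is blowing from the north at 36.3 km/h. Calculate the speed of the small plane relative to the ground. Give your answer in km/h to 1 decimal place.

292.5 km/h

Taking east as x and north as y: velocity relative to the air = (0.000, -256.200) km/h; the air relative to ground = (0.000, -36.300) km/h.
Velocity relative to ground = (0.000, -256.200) + (0.000, -36.300) = (0.000, -292.500) km/h.
Speed = |(0.000, -292.500)| = 292.500 km/h.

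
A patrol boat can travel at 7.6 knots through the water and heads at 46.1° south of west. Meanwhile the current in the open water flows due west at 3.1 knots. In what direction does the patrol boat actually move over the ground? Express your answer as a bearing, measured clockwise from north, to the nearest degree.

Taking east as x and north as y: velocity relative to the water = (-5.270, -5.476) knots; the water relative to ground = (-3.100, 0.000) knots.
Velocity relative to ground = (-5.270, -5.476) + (-3.100, 0.000) = (-8.370, -5.476) knots.
Bearing = atan2(-8.37, -5.48) = 236.80° clockwise from north.

237°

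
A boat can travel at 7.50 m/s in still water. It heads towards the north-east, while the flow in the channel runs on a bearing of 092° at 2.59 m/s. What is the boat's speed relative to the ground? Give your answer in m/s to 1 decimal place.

Taking east as x and north as y: velocity relative to the water = (5.303, 5.303) m/s; the water relative to ground = (2.588, -0.090) m/s.
Velocity relative to ground = (5.303, 5.303) + (2.588, -0.090) = (7.892, 5.213) m/s.
Speed = |(7.892, 5.213)| = 9.458 m/s.

9.5 m/s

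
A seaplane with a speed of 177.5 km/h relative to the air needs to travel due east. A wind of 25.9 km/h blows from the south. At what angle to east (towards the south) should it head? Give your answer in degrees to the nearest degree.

8°

The wind pushes perpendicular to the desired track; the heading must have a component into the wind equal to 25.9 km/h: 177.5 sin θ = 25.9.
sin θ = 0.1459, so θ = 8.390°.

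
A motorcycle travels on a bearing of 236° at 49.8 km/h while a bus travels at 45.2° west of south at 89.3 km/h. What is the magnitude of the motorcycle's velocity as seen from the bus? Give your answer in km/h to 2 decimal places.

41.45 km/h

Taking east as x and north as y: motorcycle velocity = (-41.286, -27.848) km/h; bus velocity = (-63.365, -62.924) km/h.
Velocity of motorcycle relative to bus = (-41.286, -27.848) − (-63.365, -62.924) = (22.079, 35.076) km/h.
Magnitude = |(22.079, 35.076)| = 41.446 km/h.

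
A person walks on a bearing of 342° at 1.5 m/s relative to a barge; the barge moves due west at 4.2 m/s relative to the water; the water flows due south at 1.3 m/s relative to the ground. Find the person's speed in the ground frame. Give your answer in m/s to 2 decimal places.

In east/north components (m/s): person relative to barge = (-0.464, 1.427); barge relative to water = (-4.200, 0.000); water relative to ground = (0.000, -1.300).
Sum = (-4.664, 0.127) m/s.
Speed = |(-4.664, 0.127)| = 4.665 m/s.

4.67 m/s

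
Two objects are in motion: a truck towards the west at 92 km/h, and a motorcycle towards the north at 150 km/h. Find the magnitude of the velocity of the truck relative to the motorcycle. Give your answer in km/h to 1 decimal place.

Taking east as x and north as y: truck velocity = (-92.000, 0.000) km/h; motorcycle velocity = (0.000, 150.000) km/h.
Velocity of truck relative to motorcycle = (-92.000, 0.000) − (0.000, 150.000) = (-92.000, -150.000) km/h.
Magnitude = |(-92.000, -150.000)| = 175.966 km/h.

176.0 km/h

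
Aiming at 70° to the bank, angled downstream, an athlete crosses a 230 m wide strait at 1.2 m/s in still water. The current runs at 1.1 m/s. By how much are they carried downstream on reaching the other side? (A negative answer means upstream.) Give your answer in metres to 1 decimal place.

Perpendicular speed = 1.128 m/s; crossing time = 230 / 1.128 = 203.967 s.
Net downstream speed = 1.510 m/s.
Drift = 1.510 × 203.967 = 308.077 m (downstream).

308.1 m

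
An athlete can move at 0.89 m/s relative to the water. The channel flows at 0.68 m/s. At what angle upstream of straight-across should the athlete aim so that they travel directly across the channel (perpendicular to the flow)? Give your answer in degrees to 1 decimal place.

49.8°

To cancel the current, the upstream component of the athlete's velocity must equal the flow: 0.89 sin θ = 0.68.
sin θ = 0.68 / 0.89 = 0.7640.
θ = arcsin(0.7640) = 49.822°.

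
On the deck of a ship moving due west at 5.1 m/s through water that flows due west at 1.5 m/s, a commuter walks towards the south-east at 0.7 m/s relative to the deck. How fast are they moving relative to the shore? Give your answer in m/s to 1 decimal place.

In east/north components (m/s): commuter relative to ship = (0.495, -0.495); ship relative to water = (-5.100, 0.000); water relative to ground = (-1.500, 0.000).
Sum = (-6.105, -0.495) m/s.
Speed = |(-6.105, -0.495)| = 6.125 m/s.

6.1 m/s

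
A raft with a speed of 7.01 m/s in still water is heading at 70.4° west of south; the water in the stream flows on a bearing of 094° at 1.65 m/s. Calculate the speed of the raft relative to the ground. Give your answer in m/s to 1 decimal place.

5.5 m/s

Taking east as x and north as y: velocity relative to the water = (-6.604, -2.352) m/s; the water relative to ground = (1.646, -0.115) m/s.
Velocity relative to ground = (-6.604, -2.352) + (1.646, -0.115) = (-4.958, -2.467) m/s.
Speed = |(-4.958, -2.467)| = 5.538 m/s.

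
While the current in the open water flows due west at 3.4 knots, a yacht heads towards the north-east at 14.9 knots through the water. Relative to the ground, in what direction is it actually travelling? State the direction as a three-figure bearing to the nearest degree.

Taking east as x and north as y: velocity relative to the water = (10.536, 10.536) knots; the water relative to ground = (-3.400, 0.000) knots.
Velocity relative to ground = (10.536, 10.536) + (-3.400, 0.000) = (7.136, 10.536) knots.
Bearing = atan2(7.14, 10.54) = 34.11° clockwise from north.

034°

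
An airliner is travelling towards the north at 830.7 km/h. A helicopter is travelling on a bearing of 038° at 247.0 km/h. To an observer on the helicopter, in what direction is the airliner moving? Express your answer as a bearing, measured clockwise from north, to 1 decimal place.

Taking east as x and north as y: airliner velocity = (0.000, 830.700) km/h; helicopter velocity = (152.068, 194.639) km/h.
Velocity of airliner relative to helicopter = (0.000, 830.700) − (152.068, 194.639) = (-152.068, 636.061) km/h.
Bearing = atan2(-152.07, 636.06) = 346.55° clockwise from north.

346.6°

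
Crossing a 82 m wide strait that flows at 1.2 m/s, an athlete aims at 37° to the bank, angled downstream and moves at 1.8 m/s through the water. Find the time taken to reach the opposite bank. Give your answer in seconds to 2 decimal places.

The component of the athlete's velocity perpendicular to the bank is 1.8 × sin 37° = 1.083 m/s.
The flow acts along the bank and has no component across it.
Time = 82 / 1.083 = 75.697 s.

75.70 s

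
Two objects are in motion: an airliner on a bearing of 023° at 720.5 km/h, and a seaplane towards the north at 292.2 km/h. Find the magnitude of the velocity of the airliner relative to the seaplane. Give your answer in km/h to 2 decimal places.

Taking east as x and north as y: airliner velocity = (281.522, 663.224) km/h; seaplane velocity = (0.000, 292.200) km/h.
Velocity of airliner relative to seaplane = (281.522, 663.224) − (0.000, 292.200) = (281.522, 371.024) km/h.
Magnitude = |(281.522, 371.024)| = 465.739 km/h.

465.74 km/h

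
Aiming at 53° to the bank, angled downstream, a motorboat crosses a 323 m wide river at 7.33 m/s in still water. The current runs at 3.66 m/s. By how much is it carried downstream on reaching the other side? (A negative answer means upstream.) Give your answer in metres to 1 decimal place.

445.3 m

Perpendicular speed = 5.854 m/s; crossing time = 323 / 5.854 = 55.176 s.
Net downstream speed = 8.071 m/s.
Drift = 8.071 × 55.176 = 445.342 m (downstream).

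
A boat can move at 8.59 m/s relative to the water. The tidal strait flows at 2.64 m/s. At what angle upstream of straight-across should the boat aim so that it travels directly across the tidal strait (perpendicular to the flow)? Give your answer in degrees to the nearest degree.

To cancel the current, the upstream component of the boat's velocity must equal the flow: 8.59 sin θ = 2.64.
sin θ = 2.64 / 8.59 = 0.3073.
θ = arcsin(0.3073) = 17.899°.

18°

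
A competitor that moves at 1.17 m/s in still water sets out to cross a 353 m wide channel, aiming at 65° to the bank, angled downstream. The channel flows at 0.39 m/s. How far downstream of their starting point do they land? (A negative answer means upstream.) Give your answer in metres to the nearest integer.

294 m

Perpendicular speed = 1.060 m/s; crossing time = 353 / 1.060 = 332.899 s.
Net downstream speed = 0.884 m/s.
Drift = 0.884 × 332.899 = 294.437 m (downstream).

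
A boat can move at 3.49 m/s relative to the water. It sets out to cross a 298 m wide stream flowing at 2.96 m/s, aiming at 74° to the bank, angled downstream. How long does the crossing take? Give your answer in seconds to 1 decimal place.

88.8 s

The component of the boat's velocity perpendicular to the bank is 3.49 × sin 74° = 3.355 m/s.
The flow acts along the bank and has no component across it.
Time = 298 / 3.355 = 88.828 s.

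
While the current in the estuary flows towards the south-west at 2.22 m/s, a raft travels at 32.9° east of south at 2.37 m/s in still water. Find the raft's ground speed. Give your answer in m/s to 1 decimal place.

3.6 m/s

Taking east as x and north as y: velocity relative to the water = (1.287, -1.990) m/s; the water relative to ground = (-1.570, -1.570) m/s.
Velocity relative to ground = (1.287, -1.990) + (-1.570, -1.570) = (-0.282, -3.560) m/s.
Speed = |(-0.282, -3.560)| = 3.571 m/s.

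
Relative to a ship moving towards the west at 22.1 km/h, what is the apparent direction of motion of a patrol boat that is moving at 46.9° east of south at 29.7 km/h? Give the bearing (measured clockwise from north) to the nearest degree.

Taking east as x and north as y: patrol boat velocity = (21.686, -20.293) km/h; ship velocity = (-22.100, 0.000) km/h.
Velocity of patrol boat relative to ship = (21.686, -20.293) − (-22.100, 0.000) = (43.786, -20.293) km/h.
Bearing = atan2(43.79, -20.29) = 114.87° clockwise from north.

115°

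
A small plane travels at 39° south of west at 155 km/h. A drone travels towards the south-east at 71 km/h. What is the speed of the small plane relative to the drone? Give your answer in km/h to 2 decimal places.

177.11 km/h

Taking east as x and north as y: small plane velocity = (-120.458, -97.545) km/h; drone velocity = (50.205, -50.205) km/h.
Velocity of small plane relative to drone = (-120.458, -97.545) − (50.205, -50.205) = (-170.662, -47.340) km/h.
Magnitude = |(-170.662, -47.340)| = 177.106 km/h.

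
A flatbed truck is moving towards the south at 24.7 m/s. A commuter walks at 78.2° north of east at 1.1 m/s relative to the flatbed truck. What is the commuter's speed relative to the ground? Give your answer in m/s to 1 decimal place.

23.6 m/s

Taking east as x and north as y: flatbed truck velocity = (0.000, -24.700) m/s; commuter velocity relative to flatbed truck = (0.225, 1.077) m/s.
Velocity relative to ground = (0.000, -24.700) + (0.225, 1.077) = (0.225, -23.623) m/s.
Speed = |(0.225, -23.623)| = 23.624 m/s.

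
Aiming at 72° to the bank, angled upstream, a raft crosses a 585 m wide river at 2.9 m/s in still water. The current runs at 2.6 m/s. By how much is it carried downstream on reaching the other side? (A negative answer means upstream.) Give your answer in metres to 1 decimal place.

Perpendicular speed = 2.758 m/s; crossing time = 585 / 2.758 = 212.105 s.
Net downstream speed = 1.704 m/s.
Drift = 1.704 × 212.105 = 361.396 m (downstream).

361.4 m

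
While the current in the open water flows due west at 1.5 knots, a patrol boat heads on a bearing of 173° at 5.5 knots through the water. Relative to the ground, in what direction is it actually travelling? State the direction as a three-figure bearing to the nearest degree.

189°

Taking east as x and north as y: velocity relative to the water = (0.670, -5.459) knots; the water relative to ground = (-1.500, 0.000) knots.
Velocity relative to ground = (0.670, -5.459) + (-1.500, 0.000) = (-0.830, -5.459) knots.
Bearing = atan2(-0.83, -5.46) = 188.64° clockwise from north.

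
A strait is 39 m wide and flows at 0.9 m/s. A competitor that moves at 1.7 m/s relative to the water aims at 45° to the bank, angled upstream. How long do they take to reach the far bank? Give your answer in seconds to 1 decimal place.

32.4 s

The component of the competitor's velocity perpendicular to the bank is 1.7 × sin 45° = 1.202 m/s.
The flow acts along the bank and has no component across it.
Time = 39 / 1.202 = 32.444 s.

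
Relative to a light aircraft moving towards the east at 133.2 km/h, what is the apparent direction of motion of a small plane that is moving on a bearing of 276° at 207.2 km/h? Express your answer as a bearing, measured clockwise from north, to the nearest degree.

274°

Taking east as x and north as y: small plane velocity = (-206.065, 21.658) km/h; light aircraft velocity = (133.200, 0.000) km/h.
Velocity of small plane relative to light aircraft = (-206.065, 21.658) − (133.200, 0.000) = (-339.265, 21.658) km/h.
Bearing = atan2(-339.26, 21.66) = 273.65° clockwise from north.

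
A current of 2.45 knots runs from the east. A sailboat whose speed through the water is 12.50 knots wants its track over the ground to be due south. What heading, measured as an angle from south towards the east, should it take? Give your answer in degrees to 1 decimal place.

The current pushes perpendicular to the desired track; the heading must have a component into the current equal to 2.45 knots: 12.50 sin θ = 2.45.
sin θ = 0.1960, so θ = 11.303°.

11.3°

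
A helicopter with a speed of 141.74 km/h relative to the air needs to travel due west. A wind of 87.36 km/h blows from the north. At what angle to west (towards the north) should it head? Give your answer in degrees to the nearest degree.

38°

The wind pushes perpendicular to the desired track; the heading must have a component into the wind equal to 87.36 km/h: 141.74 sin θ = 87.36.
sin θ = 0.6163, so θ = 38.049°.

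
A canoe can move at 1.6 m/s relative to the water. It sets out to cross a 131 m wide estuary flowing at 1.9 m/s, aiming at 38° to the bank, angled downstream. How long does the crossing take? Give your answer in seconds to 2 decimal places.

132.99 s

The component of the canoe's velocity perpendicular to the bank is 1.6 × sin 38° = 0.985 m/s.
Only the cross-stream component determines the crossing time; the current contributes nothing perpendicular to the bank.
Time = 131 / 0.985 = 132.987 s.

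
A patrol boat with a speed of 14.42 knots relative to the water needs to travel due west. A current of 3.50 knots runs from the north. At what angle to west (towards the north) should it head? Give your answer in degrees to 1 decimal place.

14.0°

The current pushes perpendicular to the desired track; the heading must have a component into the current equal to 3.50 knots: 14.42 sin θ = 3.50.
sin θ = 0.2427, so θ = 14.047°.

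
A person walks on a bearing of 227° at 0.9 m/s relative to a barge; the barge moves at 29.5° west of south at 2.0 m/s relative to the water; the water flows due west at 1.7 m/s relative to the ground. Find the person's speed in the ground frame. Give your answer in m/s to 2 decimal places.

4.09 m/s

In east/north components (m/s): person relative to barge = (-0.658, -0.614); barge relative to water = (-0.985, -1.741); water relative to ground = (-1.700, 0.000).
Sum = (-3.343, -2.355) m/s.
Speed = |(-3.343, -2.355)| = 4.089 m/s.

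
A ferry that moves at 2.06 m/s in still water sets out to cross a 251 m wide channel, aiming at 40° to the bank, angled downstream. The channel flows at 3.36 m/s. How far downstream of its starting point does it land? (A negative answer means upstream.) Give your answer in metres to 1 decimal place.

Perpendicular speed = 1.324 m/s; crossing time = 251 / 1.324 = 189.557 s.
Net downstream speed = 4.938 m/s.
Drift = 4.938 × 189.557 = 936.040 m (downstream).

936.0 m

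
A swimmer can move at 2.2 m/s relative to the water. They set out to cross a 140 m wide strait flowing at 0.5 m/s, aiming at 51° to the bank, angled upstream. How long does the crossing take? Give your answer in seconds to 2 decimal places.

The component of the swimmer's velocity perpendicular to the bank is 2.2 × sin 51° = 1.710 m/s.
The flow acts along the bank and has no component across it.
Time = 140 / 1.710 = 81.885 s.

81.88 s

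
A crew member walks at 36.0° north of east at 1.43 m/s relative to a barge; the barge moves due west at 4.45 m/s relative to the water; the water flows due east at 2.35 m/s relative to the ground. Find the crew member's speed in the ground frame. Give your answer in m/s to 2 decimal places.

In east/north components (m/s): crew member relative to barge = (1.157, 0.841); barge relative to water = (-4.450, 0.000); water relative to ground = (2.350, 0.000).
Sum = (-0.943, 0.841) m/s.
Speed = |(-0.943, 0.841)| = 1.263 m/s.

1.26 m/s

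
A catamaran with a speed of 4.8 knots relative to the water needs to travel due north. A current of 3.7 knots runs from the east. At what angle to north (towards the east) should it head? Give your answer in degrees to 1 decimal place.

The current pushes perpendicular to the desired track; the heading must have a component into the current equal to 3.7 knots: 4.8 sin θ = 3.7.
sin θ = 0.7708, so θ = 50.429°.

50.4°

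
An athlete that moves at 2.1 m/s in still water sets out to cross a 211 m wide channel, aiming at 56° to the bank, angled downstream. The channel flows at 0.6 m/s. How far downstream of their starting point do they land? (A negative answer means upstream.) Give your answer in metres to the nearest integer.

Perpendicular speed = 1.741 m/s; crossing time = 211 / 1.741 = 121.196 s.
Net downstream speed = 1.774 m/s.
Drift = 1.774 × 121.196 = 215.039 m (downstream).

215 m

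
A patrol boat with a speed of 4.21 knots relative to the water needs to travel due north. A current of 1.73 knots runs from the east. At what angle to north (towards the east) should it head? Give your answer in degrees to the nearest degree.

24°

The current pushes perpendicular to the desired track; the heading must have a component into the current equal to 1.73 knots: 4.21 sin θ = 1.73.
sin θ = 0.4109, so θ = 24.263°.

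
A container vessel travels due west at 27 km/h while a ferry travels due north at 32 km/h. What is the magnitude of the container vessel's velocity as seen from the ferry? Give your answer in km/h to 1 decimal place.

Taking east as x and north as y: container vessel velocity = (-27.000, 0.000) km/h; ferry velocity = (0.000, 32.000) km/h.
Velocity of container vessel relative to ferry = (-27.000, 0.000) − (0.000, 32.000) = (-27.000, -32.000) km/h.
Magnitude = |(-27.000, -32.000)| = 41.869 km/h.

41.9 km/h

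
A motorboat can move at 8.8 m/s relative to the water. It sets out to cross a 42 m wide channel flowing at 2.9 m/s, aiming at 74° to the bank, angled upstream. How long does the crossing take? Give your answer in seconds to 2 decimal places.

4.97 s

The component of the motorboat's velocity perpendicular to the bank is 8.8 × sin 74° = 8.459 m/s.
The flow acts along the bank and has no component across it.
Time = 42 / 8.459 = 4.965 s.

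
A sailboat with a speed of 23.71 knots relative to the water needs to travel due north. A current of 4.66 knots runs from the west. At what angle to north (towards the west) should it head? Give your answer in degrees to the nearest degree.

The current pushes perpendicular to the desired track; the heading must have a component into the current equal to 4.66 knots: 23.71 sin θ = 4.66.
sin θ = 0.1965, so θ = 11.335°.

11°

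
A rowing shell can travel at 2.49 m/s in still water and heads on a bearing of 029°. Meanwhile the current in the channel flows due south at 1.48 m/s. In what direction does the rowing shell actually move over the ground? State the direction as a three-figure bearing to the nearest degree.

Taking east as x and north as y: velocity relative to the water = (1.207, 2.178) m/s; the water relative to ground = (0.000, -1.480) m/s.
Velocity relative to ground = (1.207, 2.178) + (0.000, -1.480) = (1.207, 0.698) m/s.
Bearing = atan2(1.21, 0.70) = 59.97° clockwise from north.

060°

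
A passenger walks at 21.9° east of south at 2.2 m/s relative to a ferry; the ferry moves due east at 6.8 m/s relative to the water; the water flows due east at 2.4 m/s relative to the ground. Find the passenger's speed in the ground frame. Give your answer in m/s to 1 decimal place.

In east/north components (m/s): passenger relative to ferry = (0.821, -2.041); ferry relative to water = (6.800, 0.000); water relative to ground = (2.400, 0.000).
Sum = (10.021, -2.041) m/s.
Speed = |(10.021, -2.041)| = 10.226 m/s.

10.2 m/s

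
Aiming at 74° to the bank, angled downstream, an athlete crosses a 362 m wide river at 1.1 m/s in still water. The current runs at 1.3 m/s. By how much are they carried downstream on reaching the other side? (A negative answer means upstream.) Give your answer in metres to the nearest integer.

Perpendicular speed = 1.057 m/s; crossing time = 362 / 1.057 = 342.353 s.
Net downstream speed = 1.603 m/s.
Drift = 1.603 × 342.353 = 548.861 m (downstream).

549 m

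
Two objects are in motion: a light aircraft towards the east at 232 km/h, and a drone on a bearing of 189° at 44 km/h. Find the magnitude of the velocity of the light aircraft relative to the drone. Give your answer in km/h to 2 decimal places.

Taking east as x and north as y: light aircraft velocity = (232.000, 0.000) km/h; drone velocity = (-6.883, -43.458) km/h.
Velocity of light aircraft relative to drone = (232.000, 0.000) − (-6.883, -43.458) = (238.883, 43.458) km/h.
Magnitude = |(238.883, 43.458)| = 242.804 km/h.

242.80 km/h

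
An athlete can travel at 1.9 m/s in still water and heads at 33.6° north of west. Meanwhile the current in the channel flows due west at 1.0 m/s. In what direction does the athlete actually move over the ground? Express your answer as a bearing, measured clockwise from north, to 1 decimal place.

292.2°

Taking east as x and north as y: velocity relative to the water = (-1.583, 1.051) m/s; the water relative to ground = (-1.000, 0.000) m/s.
Velocity relative to ground = (-1.583, 1.051) + (-1.000, 0.000) = (-2.583, 1.051) m/s.
Bearing = atan2(-2.58, 1.05) = 292.15° clockwise from north.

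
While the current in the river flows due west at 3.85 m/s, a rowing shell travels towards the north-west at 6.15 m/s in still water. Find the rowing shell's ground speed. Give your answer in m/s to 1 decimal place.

9.3 m/s

Taking east as x and north as y: velocity relative to the water = (-4.349, 4.349) m/s; the water relative to ground = (-3.850, 0.000) m/s.
Velocity relative to ground = (-4.349, 4.349) + (-3.850, 0.000) = (-8.199, 4.349) m/s.
Speed = |(-8.199, 4.349)| = 9.281 m/s.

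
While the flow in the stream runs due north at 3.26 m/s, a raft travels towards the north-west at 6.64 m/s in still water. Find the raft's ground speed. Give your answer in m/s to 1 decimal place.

Taking east as x and north as y: velocity relative to the water = (-4.695, 4.695) m/s; the water relative to ground = (0.000, 3.260) m/s.
Velocity relative to ground = (-4.695, 4.695) + (0.000, 3.260) = (-4.695, 7.955) m/s.
Speed = |(-4.695, 7.955)| = 9.237 m/s.

9.2 m/s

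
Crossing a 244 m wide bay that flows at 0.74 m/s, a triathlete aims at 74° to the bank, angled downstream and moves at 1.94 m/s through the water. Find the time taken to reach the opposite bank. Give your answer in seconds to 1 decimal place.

130.8 s

The component of the triathlete's velocity perpendicular to the bank is 1.94 × sin 74° = 1.865 m/s.
The flow acts along the bank and has no component across it.
Time = 244 / 1.865 = 130.842 s.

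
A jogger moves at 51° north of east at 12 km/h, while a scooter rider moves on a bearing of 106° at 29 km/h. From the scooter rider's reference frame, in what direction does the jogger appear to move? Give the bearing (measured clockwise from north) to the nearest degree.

310°

Taking east as x and north as y: jogger velocity = (7.552, 9.326) km/h; scooter rider velocity = (27.877, -7.993) km/h.
Velocity of jogger relative to scooter rider = (7.552, 9.326) − (27.877, -7.993) = (-20.325, 17.319) km/h.
Bearing = atan2(-20.32, 17.32) = 310.44° clockwise from north.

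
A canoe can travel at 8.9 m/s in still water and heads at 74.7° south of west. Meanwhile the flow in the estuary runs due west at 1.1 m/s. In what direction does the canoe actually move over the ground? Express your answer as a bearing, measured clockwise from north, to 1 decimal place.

Taking east as x and north as y: velocity relative to the water = (-2.348, -8.585) m/s; the water relative to ground = (-1.100, 0.000) m/s.
Velocity relative to ground = (-2.348, -8.585) + (-1.100, 0.000) = (-3.448, -8.585) m/s.
Bearing = atan2(-3.45, -8.58) = 201.89° clockwise from north.

201.9°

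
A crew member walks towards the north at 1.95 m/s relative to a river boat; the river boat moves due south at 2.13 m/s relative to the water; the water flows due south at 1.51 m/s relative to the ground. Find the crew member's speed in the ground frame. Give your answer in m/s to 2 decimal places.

In east/north components (m/s): crew member relative to river boat = (0.000, 1.950); river boat relative to water = (0.000, -2.130); water relative to ground = (0.000, -1.510).
Sum = (0.000, -1.690) m/s.
Speed = |(0.000, -1.690)| = 1.690 m/s.

1.69 m/s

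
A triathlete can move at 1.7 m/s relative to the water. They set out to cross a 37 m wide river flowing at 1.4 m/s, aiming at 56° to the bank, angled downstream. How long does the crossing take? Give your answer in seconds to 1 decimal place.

26.3 s

The component of the triathlete's velocity perpendicular to the bank is 1.7 × sin 56° = 1.409 m/s.
The flow acts along the bank and has no component across it.
Time = 37 / 1.409 = 26.253 s.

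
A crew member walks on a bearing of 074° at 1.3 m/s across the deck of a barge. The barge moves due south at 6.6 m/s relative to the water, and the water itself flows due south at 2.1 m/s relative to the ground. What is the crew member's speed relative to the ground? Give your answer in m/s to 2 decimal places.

8.43 m/s

In east/north components (m/s): crew member relative to barge = (1.250, 0.358); barge relative to water = (0.000, -6.600); water relative to ground = (0.000, -2.100).
Sum = (1.250, -8.342) m/s.
Speed = |(1.250, -8.342)| = 8.435 m/s.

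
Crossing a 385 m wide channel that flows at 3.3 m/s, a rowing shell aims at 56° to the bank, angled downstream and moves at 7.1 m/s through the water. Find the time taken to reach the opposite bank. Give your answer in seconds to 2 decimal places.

65.41 s

The component of the rowing shell's velocity perpendicular to the bank is 7.1 × sin 56° = 5.886 m/s.
Only the cross-stream component determines the crossing time; the current contributes nothing perpendicular to the bank.
Time = 385 / 5.886 = 65.408 s.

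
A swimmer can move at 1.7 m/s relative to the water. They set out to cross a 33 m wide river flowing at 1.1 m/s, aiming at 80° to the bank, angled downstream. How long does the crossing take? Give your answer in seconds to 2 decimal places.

19.71 s

The component of the swimmer's velocity perpendicular to the bank is 1.7 × sin 80° = 1.674 m/s.
Only the cross-stream component determines the crossing time; the current contributes nothing perpendicular to the bank.
Time = 33 / 1.674 = 19.711 s.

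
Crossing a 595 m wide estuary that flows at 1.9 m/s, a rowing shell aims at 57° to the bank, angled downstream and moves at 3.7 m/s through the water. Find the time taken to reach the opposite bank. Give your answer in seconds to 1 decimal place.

The component of the rowing shell's velocity perpendicular to the bank is 3.7 × sin 57° = 3.103 m/s.
Only the cross-stream component determines the crossing time; the current contributes nothing perpendicular to the bank.
Time = 595 / 3.103 = 191.745 s.

191.7 s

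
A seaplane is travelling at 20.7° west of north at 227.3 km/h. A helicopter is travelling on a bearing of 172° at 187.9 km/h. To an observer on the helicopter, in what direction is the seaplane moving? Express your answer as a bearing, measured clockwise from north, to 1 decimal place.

Taking east as x and north as y: seaplane velocity = (-80.345, 212.626) km/h; helicopter velocity = (26.151, -186.071) km/h.
Velocity of seaplane relative to helicopter = (-80.345, 212.626) − (26.151, -186.071) = (-106.495, 398.698) km/h.
Bearing = atan2(-106.50, 398.70) = 345.04° clockwise from north.

345.0°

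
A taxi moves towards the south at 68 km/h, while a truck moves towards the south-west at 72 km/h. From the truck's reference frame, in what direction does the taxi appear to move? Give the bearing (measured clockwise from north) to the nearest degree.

Taking east as x and north as y: taxi velocity = (0.000, -68.000) km/h; truck velocity = (-50.912, -50.912) km/h.
Velocity of taxi relative to truck = (0.000, -68.000) − (-50.912, -50.912) = (50.912, -17.088) km/h.
Bearing = atan2(50.91, -17.09) = 108.55° clockwise from north.

109°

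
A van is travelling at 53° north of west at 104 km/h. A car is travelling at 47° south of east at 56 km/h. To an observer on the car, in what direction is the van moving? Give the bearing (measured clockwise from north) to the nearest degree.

Taking east as x and north as y: van velocity = (-62.589, 83.058) km/h; car velocity = (38.192, -40.956) km/h.
Velocity of van relative to car = (-62.589, 83.058) − (38.192, -40.956) = (-100.781, 124.014) km/h.
Bearing = atan2(-100.78, 124.01) = 320.90° clockwise from north.

321°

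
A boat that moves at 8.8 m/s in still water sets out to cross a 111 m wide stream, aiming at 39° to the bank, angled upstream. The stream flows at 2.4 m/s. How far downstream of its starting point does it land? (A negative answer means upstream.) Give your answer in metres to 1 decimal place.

-89.0 m

Perpendicular speed = 5.538 m/s; crossing time = 111 / 5.538 = 20.043 s.
Net downstream speed = -4.439 m/s.
Drift = -4.439 × 20.043 = -88.970 m (upstream).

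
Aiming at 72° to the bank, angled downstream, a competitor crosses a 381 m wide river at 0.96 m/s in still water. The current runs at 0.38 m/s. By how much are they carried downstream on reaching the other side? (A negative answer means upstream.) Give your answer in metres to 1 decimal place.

282.4 m

Perpendicular speed = 0.913 m/s; crossing time = 381 / 0.913 = 417.299 s.
Net downstream speed = 0.677 m/s.
Drift = 0.677 × 417.299 = 282.368 m (downstream).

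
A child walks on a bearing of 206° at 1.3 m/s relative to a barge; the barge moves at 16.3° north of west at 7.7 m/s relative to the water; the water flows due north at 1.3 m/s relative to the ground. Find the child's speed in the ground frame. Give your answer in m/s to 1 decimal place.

8.3 m/s

In east/north components (m/s): child relative to barge = (-0.570, -1.168); barge relative to water = (-7.391, 2.161); water relative to ground = (0.000, 1.300).
Sum = (-7.960, 2.293) m/s.
Speed = |(-7.960, 2.293)| = 8.284 m/s.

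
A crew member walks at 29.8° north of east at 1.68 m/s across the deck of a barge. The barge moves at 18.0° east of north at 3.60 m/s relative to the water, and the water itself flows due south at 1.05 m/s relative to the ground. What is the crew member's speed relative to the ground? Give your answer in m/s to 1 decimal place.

In east/north components (m/s): crew member relative to barge = (1.458, 0.835); barge relative to water = (1.112, 3.424); water relative to ground = (0.000, -1.050).
Sum = (2.570, 3.209) m/s.
Speed = |(2.570, 3.209)| = 4.111 m/s.

4.1 m/s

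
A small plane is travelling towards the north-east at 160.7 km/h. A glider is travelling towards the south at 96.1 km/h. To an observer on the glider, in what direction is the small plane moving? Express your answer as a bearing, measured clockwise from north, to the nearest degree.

028°

Taking east as x and north as y: small plane velocity = (113.632, 113.632) km/h; glider velocity = (0.000, -96.100) km/h.
Velocity of small plane relative to glider = (113.632, 113.632) − (0.000, -96.100) = (113.632, 209.732) km/h.
Bearing = atan2(113.63, 209.73) = 28.45° clockwise from north.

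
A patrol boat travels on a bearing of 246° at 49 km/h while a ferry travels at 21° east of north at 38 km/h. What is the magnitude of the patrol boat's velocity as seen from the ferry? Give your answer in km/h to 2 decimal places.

Taking east as x and north as y: patrol boat velocity = (-44.764, -19.930) km/h; ferry velocity = (13.618, 35.476) km/h.
Velocity of patrol boat relative to ferry = (-44.764, -19.930) − (13.618, 35.476) = (-58.382, -55.406) km/h.
Magnitude = |(-58.382, -55.406)| = 80.488 km/h.

80.49 km/h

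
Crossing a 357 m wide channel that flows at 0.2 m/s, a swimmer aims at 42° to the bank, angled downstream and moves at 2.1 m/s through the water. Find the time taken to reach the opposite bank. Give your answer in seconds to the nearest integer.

254 s

The component of the swimmer's velocity perpendicular to the bank is 2.1 × sin 42° = 1.405 m/s.
The current is parallel to the bank, so it does not affect the crossing time.
Time = 357 / 1.405 = 254.061 s.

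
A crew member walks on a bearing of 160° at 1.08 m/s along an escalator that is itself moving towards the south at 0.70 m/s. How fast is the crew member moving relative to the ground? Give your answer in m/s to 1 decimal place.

Taking east as x and north as y: escalator velocity = (0.000, -0.700) m/s; crew member velocity relative to escalator = (0.369, -1.015) m/s.
Velocity relative to ground = (0.000, -0.700) + (0.369, -1.015) = (0.369, -1.715) m/s.
Speed = |(0.369, -1.715)| = 1.754 m/s.

1.8 m/s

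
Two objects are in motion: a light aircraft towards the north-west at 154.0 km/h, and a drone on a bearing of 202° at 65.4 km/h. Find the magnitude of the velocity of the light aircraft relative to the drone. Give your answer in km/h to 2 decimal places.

Taking east as x and north as y: light aircraft velocity = (-108.894, 108.894) km/h; drone velocity = (-24.499, -60.638) km/h.
Velocity of light aircraft relative to drone = (-108.894, 108.894) − (-24.499, -60.638) = (-84.395, 169.532) km/h.
Magnitude = |(-84.395, 169.532)| = 189.377 km/h.

189.38 km/h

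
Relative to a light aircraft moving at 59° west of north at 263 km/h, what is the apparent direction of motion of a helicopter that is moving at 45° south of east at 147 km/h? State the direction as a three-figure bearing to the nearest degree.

Taking east as x and north as y: helicopter velocity = (103.945, -103.945) km/h; light aircraft velocity = (-225.435, 135.455) km/h.
Velocity of helicopter relative to light aircraft = (103.945, -103.945) − (-225.435, 135.455) = (329.380, -239.400) km/h.
Bearing = atan2(329.38, -239.40) = 126.01° clockwise from north.

126°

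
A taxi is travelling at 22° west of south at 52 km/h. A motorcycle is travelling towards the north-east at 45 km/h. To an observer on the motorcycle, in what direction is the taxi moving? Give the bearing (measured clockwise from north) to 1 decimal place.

212.7°

Taking east as x and north as y: taxi velocity = (-19.480, -48.214) km/h; motorcycle velocity = (31.820, 31.820) km/h.
Velocity of taxi relative to motorcycle = (-19.480, -48.214) − (31.820, 31.820) = (-51.299, -80.033) km/h.
Bearing = atan2(-51.30, -80.03) = 212.66° clockwise from north.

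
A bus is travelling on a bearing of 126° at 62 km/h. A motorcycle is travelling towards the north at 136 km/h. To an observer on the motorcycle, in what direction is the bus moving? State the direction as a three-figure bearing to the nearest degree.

164°

Taking east as x and north as y: bus velocity = (50.159, -36.443) km/h; motorcycle velocity = (0.000, 136.000) km/h.
Velocity of bus relative to motorcycle = (50.159, -36.443) − (0.000, 136.000) = (50.159, -172.443) km/h.
Bearing = atan2(50.16, -172.44) = 163.78° clockwise from north.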